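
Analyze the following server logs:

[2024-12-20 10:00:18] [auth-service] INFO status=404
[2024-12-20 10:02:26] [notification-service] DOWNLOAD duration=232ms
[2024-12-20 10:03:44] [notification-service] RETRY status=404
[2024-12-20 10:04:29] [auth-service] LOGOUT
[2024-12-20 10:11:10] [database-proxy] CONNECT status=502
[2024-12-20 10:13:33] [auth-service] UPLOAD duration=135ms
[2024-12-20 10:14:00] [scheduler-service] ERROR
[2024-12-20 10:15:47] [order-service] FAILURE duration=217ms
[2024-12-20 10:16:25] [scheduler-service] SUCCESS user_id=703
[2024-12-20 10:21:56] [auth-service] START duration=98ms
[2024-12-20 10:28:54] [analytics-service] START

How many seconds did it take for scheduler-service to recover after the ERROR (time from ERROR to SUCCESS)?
145

To calculate recovery time:

1. Find ERROR event for scheduler-service: 2024-12-20 10:14:00
2. Find next SUCCESS event for scheduler-service: 2024-12-20 10:16:25
3. Recovery time: 2024-12-20 10:16:25 - 2024-12-20 10:14:00 = 145 seconds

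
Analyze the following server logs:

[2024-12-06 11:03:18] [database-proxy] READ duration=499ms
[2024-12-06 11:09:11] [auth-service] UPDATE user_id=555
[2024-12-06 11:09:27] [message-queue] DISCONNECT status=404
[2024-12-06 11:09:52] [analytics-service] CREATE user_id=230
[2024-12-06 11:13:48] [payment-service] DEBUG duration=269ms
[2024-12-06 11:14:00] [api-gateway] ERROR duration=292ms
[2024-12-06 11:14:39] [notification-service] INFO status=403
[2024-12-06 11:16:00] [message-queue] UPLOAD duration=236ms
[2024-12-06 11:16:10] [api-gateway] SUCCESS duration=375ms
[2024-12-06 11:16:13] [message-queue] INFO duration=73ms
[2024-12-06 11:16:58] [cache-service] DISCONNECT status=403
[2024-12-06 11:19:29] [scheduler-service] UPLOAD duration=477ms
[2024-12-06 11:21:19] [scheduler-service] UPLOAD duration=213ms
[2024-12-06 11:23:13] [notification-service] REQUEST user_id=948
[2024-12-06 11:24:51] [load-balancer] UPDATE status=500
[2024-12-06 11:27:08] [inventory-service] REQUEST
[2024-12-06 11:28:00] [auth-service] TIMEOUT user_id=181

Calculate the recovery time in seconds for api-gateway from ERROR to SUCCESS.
130

To calculate recovery time:

1. Find ERROR event for api-gateway: 2024-12-06 11:14:00
2. Find next SUCCESS event for api-gateway: 2024-12-06 11:16:10
3. Recovery time: 2024-12-06 11:16:10 - 2024-12-06 11:14:00 = 130 seconds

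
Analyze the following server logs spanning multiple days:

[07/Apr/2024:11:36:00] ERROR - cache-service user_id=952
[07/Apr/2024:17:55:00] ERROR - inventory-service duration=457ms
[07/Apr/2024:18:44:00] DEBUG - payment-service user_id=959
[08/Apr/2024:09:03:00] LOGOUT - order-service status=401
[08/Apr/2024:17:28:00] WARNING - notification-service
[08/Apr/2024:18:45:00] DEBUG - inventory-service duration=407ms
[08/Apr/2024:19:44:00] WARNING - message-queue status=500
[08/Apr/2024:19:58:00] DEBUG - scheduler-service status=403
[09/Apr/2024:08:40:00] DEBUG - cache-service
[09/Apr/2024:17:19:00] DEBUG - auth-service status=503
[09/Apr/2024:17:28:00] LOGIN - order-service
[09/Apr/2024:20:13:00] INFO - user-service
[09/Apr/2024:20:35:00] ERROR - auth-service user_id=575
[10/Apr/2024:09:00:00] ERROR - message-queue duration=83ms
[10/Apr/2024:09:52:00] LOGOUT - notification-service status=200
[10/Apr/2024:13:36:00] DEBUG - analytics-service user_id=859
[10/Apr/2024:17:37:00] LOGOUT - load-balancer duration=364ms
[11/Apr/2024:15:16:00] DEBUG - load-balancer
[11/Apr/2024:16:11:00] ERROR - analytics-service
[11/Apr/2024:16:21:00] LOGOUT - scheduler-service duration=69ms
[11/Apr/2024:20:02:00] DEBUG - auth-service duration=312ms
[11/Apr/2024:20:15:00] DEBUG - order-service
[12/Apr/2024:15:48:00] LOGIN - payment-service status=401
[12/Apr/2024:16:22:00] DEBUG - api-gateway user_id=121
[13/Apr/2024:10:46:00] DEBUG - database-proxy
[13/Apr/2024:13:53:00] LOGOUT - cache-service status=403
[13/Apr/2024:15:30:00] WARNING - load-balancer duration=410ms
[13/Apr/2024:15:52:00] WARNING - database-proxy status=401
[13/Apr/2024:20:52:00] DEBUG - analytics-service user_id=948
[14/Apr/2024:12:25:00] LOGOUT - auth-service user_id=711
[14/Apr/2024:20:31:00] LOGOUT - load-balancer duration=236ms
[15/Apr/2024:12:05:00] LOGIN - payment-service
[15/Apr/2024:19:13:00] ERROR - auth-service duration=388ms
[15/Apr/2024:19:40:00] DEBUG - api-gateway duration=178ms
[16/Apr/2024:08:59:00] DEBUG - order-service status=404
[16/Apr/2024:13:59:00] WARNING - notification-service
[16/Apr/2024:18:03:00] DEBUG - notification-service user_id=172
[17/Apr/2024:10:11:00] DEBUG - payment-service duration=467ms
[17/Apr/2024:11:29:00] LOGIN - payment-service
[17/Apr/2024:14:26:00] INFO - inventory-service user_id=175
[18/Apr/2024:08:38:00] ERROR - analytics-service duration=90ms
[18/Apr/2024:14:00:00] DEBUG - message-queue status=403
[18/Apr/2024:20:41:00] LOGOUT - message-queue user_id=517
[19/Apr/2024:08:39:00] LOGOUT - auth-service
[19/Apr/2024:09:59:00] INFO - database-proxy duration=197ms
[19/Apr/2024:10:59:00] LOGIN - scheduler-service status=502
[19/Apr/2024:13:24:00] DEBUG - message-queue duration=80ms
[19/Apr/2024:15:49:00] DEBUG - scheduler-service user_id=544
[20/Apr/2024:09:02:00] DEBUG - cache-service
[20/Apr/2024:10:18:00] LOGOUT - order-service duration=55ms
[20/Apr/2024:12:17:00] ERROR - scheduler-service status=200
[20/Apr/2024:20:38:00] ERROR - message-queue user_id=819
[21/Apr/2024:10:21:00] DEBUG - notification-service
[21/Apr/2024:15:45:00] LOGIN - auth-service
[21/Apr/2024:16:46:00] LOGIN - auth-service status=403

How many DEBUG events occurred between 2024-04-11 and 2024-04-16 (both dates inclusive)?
9

To filter by date range:

1. Date range: 2024-04-11 through 2024-04-16, both dates inclusive
2. Filter for DEBUG events whose date falls in this range
3. Count matching events: 9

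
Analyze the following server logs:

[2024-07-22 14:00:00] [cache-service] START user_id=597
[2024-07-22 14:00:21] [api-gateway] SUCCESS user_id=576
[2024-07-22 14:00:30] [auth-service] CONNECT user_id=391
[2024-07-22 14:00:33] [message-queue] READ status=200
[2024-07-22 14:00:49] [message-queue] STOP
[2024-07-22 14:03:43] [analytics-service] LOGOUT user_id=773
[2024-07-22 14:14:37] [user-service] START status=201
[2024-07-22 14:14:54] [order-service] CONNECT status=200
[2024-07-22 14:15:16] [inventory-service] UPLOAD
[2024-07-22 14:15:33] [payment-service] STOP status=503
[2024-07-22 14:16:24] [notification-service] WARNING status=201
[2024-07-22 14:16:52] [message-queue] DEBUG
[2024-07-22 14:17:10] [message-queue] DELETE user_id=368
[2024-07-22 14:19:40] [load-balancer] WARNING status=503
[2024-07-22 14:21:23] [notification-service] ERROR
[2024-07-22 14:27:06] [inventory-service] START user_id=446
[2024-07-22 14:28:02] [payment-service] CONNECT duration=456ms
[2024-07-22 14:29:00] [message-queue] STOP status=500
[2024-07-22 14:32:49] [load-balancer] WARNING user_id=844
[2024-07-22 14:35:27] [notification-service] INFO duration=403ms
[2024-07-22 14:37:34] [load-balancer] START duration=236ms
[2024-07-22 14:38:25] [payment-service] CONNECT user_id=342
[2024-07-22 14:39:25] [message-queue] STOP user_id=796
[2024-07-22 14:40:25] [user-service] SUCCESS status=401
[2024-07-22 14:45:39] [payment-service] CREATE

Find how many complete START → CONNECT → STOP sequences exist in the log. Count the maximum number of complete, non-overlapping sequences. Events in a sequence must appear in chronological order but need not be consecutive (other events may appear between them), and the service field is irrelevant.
4

To count sequences:

1. Look for pattern: START → CONNECT → STOP
2. Greedily scan the log in chronological order, matching each sequence element in turn (ignoring service)
3. Each time the full pattern completes, increment the count and restart matching from the next event
4. Complete non-overlapping sequences found: 4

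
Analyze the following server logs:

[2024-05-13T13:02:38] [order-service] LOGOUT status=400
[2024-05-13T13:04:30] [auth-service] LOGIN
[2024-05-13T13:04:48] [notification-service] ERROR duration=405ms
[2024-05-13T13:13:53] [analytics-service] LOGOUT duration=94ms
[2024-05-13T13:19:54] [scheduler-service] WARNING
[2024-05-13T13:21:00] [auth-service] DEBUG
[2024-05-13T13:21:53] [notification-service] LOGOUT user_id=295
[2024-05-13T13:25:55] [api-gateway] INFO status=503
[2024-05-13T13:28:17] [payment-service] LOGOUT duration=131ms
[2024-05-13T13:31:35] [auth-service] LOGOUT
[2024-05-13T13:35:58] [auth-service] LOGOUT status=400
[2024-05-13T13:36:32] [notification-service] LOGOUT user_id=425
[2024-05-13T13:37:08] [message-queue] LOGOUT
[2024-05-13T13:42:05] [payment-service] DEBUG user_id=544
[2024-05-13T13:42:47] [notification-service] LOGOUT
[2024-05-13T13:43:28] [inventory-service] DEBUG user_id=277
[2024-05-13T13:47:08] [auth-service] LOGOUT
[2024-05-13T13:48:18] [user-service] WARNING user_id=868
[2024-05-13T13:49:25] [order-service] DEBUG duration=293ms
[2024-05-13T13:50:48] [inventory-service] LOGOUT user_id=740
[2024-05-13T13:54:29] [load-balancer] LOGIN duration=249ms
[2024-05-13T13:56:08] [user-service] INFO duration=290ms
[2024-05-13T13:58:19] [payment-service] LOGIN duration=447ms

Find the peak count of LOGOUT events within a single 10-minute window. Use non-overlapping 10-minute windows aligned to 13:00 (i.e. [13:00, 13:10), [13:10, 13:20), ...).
4

To find the burst window:

1. Divide the log period into non-overlapping 10-minute windows starting at 13:00
2. Count LOGOUT events in each window
3. Find the window with maximum count
4. Maximum events in a window: 4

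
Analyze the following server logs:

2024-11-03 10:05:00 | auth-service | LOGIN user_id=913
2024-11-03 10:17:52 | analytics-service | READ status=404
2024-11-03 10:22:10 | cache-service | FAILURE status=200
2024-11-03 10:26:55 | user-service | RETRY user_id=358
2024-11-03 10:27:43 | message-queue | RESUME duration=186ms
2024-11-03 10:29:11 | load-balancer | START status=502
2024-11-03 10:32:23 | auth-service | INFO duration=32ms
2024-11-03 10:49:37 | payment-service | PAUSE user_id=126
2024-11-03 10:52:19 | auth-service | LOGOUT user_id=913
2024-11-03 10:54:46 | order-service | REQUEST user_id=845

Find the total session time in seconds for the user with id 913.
2839

To calculate session duration:

1. Find LOGIN event for user_id=913: 2024-11-03 10:05:00
2. Find LOGOUT event for user_id=913: 2024-11-03 10:52:19
3. Session duration: 2024-11-03 10:52:19 - 2024-11-03 10:05:00 = 2839 seconds (47 minutes)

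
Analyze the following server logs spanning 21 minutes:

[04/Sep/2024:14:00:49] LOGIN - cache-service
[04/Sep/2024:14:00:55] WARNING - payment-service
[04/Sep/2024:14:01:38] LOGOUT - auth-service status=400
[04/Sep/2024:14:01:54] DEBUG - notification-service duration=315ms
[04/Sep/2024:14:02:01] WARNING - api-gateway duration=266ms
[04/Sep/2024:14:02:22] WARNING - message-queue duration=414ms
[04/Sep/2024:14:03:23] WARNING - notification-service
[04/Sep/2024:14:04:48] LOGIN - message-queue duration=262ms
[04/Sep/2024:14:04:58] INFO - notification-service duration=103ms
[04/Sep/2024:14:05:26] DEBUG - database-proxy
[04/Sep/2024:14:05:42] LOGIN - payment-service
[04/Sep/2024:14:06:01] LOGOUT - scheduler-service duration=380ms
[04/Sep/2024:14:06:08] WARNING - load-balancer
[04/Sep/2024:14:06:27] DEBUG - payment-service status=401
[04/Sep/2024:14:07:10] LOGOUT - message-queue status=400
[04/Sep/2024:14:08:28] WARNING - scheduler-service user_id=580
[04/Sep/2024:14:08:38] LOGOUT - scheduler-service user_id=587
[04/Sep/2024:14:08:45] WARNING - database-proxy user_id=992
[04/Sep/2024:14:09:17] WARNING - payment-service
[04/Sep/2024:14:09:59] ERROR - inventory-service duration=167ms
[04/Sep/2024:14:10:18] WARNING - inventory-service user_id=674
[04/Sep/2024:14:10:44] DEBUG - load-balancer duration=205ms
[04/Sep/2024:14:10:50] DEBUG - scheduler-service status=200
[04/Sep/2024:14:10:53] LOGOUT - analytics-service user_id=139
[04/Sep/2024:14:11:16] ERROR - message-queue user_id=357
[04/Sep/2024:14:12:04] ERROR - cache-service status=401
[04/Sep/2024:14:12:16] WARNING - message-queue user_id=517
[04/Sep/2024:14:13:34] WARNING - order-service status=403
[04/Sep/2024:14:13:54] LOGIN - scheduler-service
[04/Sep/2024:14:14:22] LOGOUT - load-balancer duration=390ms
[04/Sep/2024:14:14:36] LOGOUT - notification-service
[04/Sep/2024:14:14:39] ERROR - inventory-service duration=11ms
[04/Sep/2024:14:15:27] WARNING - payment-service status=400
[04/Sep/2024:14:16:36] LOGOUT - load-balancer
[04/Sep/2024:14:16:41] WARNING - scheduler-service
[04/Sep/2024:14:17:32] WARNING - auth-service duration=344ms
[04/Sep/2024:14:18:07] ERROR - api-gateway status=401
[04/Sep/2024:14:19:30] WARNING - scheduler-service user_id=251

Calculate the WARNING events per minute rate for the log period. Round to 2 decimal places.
0.71

To calculate the rate:

1. Count total WARNING events: 15
2. Total time period: 21 minutes
3. Rate = 15 / 21 = 0.71 events per minute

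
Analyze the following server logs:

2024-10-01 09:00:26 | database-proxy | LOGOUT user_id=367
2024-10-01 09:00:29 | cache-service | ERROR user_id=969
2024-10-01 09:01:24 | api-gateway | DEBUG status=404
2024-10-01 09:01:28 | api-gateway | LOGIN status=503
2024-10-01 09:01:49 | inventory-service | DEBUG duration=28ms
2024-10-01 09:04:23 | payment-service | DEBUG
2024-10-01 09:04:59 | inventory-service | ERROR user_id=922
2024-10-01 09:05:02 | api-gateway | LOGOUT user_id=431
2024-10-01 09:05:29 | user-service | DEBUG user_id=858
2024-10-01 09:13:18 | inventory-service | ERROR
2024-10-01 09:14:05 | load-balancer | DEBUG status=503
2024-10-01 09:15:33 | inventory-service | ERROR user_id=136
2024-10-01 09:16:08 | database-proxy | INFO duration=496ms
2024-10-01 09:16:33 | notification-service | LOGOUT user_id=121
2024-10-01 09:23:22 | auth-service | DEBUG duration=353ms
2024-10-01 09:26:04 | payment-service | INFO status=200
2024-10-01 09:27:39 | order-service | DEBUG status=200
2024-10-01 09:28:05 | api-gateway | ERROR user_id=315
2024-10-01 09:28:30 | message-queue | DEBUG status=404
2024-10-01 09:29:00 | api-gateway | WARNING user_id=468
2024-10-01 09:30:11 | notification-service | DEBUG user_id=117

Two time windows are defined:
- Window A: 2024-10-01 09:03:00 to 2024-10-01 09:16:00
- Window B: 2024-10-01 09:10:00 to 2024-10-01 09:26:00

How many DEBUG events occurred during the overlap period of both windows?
1

To find overlap events:

1. Window A: 2024-10-01 09:03:00 to 2024-10-01 09:16:00
2. Window B: 2024-10-01 09:10:00 to 2024-10-01 09:26:00
3. Overlap period: 2024-10-01 09:10:00 to 2024-10-01 09:16:00
4. Count DEBUG events in overlap: 1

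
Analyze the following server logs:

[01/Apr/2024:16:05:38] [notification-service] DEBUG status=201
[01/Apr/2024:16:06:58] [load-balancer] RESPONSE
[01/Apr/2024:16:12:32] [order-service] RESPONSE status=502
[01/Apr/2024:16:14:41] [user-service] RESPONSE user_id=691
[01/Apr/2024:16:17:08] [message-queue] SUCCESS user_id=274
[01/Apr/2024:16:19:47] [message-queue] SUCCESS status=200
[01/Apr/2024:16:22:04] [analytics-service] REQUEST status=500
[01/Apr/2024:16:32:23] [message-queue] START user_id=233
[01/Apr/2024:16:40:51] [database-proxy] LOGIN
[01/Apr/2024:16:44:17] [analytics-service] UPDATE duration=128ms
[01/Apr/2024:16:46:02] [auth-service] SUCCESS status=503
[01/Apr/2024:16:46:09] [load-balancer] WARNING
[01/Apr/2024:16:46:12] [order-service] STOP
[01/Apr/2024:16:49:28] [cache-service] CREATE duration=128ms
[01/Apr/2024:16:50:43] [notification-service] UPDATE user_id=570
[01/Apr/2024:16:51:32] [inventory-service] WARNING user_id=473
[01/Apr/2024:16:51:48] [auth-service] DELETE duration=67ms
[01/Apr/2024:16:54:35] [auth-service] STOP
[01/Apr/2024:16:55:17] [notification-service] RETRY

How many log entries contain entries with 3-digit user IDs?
5

To find matching entries:

1. Pattern to match: entries with 3-digit user IDs
2. Scan each log entry for the pattern
3. Count matches: 5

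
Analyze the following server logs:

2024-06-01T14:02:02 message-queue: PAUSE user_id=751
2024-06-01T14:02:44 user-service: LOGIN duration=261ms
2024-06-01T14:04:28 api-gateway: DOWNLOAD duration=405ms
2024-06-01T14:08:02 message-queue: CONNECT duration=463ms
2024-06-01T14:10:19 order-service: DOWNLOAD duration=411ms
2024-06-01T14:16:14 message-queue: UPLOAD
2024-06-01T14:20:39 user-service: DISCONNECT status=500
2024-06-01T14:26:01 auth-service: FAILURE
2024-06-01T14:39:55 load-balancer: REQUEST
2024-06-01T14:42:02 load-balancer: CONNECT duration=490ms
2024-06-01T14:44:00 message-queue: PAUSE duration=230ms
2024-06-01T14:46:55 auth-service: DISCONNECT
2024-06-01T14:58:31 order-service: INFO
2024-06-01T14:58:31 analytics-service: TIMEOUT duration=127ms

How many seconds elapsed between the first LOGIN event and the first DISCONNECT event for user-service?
1075

To find the time between events:

1. Locate the first LOGIN event for user-service: 2024-06-01T14:02:44
2. Locate the first DISCONNECT event for user-service: 2024-06-01T14:20:39
3. Calculate the difference: 2024-06-01T14:20:39 - 2024-06-01T14:02:44 = 1075 seconds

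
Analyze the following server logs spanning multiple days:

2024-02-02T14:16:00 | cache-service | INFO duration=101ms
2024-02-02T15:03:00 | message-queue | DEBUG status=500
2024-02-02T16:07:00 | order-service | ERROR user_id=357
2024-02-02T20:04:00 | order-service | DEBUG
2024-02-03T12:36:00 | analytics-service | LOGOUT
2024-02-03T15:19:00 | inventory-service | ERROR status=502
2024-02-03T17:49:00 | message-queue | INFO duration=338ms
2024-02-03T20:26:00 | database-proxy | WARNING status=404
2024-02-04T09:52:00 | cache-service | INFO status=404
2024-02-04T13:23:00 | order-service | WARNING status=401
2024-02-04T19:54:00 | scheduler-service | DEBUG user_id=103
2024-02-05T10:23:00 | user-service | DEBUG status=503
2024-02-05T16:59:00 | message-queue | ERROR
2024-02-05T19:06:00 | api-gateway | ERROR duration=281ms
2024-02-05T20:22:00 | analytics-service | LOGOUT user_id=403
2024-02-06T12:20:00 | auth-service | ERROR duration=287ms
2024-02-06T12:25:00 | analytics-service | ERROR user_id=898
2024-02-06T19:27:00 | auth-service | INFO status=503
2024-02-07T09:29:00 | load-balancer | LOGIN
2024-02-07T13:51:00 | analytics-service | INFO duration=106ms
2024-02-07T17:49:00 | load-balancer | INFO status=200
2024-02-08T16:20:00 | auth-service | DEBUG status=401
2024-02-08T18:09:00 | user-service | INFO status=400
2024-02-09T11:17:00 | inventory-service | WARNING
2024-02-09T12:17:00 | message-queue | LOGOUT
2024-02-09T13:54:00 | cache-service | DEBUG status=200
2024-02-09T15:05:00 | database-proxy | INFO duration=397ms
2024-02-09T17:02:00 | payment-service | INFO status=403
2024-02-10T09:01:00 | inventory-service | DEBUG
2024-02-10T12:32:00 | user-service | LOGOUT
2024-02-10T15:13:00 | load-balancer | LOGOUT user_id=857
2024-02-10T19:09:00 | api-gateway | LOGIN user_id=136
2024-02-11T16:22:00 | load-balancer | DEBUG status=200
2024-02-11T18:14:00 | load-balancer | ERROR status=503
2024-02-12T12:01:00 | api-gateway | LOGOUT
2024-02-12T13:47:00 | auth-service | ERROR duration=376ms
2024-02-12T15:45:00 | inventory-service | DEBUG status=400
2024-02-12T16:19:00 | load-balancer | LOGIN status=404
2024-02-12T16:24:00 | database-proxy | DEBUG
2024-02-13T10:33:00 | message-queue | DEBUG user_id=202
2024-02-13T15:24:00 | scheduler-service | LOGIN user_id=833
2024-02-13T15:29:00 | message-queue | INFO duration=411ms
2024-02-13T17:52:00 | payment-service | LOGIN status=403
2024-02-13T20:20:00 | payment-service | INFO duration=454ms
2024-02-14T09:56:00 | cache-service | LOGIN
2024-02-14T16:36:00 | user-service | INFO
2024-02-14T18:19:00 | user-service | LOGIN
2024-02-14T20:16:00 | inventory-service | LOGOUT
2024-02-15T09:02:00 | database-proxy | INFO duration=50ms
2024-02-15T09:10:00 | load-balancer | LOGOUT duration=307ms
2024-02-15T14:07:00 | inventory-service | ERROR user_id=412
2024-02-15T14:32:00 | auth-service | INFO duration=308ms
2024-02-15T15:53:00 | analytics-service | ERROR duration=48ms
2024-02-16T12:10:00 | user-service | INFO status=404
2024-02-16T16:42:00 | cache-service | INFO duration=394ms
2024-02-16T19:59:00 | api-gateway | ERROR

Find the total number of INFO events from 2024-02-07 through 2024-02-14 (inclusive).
8

To filter by date range:

1. Date range: 2024-02-07 through 2024-02-14, both dates inclusive
2. Filter for INFO events whose date falls in this range
3. Count matching events: 8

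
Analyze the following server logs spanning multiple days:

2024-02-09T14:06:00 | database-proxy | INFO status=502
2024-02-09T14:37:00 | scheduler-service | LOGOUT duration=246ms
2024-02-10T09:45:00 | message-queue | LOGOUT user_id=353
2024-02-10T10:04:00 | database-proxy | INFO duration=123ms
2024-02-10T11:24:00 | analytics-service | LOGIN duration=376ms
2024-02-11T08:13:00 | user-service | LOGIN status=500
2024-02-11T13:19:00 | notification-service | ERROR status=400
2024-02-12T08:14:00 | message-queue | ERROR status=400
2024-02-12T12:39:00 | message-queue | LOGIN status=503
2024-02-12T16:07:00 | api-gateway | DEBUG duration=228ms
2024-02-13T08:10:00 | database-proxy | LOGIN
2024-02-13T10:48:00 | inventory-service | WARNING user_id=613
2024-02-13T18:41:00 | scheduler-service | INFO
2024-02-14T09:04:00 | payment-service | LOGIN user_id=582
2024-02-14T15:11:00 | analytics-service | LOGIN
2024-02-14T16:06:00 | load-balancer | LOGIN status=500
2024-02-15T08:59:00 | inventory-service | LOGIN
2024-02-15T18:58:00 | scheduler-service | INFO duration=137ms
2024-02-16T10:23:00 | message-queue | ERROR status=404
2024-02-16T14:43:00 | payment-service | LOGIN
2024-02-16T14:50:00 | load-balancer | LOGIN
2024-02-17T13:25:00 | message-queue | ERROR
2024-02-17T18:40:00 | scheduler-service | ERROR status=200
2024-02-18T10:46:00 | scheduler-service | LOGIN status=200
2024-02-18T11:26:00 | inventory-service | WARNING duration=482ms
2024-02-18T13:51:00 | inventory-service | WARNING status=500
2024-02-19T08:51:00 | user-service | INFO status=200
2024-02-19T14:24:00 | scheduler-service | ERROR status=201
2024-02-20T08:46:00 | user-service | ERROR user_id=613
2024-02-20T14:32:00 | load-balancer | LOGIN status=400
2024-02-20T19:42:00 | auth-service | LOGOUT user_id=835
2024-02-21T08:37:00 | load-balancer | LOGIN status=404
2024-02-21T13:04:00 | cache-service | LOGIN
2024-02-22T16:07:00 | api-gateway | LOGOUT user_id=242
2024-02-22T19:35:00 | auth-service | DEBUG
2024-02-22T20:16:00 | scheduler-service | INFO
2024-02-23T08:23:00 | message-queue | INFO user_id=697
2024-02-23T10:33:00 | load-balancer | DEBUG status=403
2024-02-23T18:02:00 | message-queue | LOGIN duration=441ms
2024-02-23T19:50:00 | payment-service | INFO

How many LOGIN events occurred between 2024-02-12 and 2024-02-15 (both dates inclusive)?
6

To filter by date range:

1. Date range: 2024-02-12 through 2024-02-15, both dates inclusive
2. Filter for LOGIN events whose date falls in this range
3. Count matching events: 6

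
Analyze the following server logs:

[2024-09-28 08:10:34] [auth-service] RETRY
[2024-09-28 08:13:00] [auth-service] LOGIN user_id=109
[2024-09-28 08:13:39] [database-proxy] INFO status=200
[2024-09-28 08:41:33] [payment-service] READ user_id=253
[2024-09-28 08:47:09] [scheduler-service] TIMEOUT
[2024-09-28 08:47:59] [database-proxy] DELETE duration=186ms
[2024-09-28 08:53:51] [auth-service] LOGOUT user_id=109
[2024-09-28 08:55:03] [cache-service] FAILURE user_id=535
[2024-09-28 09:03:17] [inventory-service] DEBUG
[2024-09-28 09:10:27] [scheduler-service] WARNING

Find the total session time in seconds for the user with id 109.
2451

To calculate session duration:

1. Find LOGIN event for user_id=109: 2024-09-28 08:13:00
2. Find LOGOUT event for user_id=109: 2024-09-28 08:53:51
3. Session duration: 2024-09-28 08:53:51 - 2024-09-28 08:13:00 = 2451 seconds (40 minutes)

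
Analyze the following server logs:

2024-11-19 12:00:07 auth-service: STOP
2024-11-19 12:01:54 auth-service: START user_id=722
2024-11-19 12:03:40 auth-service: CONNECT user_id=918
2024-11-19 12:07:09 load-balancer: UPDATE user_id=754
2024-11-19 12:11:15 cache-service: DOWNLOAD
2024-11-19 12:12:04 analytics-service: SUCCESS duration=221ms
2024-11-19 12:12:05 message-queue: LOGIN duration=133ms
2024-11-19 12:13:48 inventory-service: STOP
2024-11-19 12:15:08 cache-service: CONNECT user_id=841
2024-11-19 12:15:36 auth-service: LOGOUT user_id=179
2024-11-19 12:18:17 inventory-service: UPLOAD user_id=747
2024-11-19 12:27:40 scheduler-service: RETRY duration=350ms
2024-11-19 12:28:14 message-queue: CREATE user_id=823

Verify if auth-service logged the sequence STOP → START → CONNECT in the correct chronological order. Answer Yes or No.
Yes

To verify sequence order:

1. Find all events in sequence STOP → START → CONNECT for auth-service
2. Extract their timestamps
3. Check if timestamps are in ascending order
4. Result: Yes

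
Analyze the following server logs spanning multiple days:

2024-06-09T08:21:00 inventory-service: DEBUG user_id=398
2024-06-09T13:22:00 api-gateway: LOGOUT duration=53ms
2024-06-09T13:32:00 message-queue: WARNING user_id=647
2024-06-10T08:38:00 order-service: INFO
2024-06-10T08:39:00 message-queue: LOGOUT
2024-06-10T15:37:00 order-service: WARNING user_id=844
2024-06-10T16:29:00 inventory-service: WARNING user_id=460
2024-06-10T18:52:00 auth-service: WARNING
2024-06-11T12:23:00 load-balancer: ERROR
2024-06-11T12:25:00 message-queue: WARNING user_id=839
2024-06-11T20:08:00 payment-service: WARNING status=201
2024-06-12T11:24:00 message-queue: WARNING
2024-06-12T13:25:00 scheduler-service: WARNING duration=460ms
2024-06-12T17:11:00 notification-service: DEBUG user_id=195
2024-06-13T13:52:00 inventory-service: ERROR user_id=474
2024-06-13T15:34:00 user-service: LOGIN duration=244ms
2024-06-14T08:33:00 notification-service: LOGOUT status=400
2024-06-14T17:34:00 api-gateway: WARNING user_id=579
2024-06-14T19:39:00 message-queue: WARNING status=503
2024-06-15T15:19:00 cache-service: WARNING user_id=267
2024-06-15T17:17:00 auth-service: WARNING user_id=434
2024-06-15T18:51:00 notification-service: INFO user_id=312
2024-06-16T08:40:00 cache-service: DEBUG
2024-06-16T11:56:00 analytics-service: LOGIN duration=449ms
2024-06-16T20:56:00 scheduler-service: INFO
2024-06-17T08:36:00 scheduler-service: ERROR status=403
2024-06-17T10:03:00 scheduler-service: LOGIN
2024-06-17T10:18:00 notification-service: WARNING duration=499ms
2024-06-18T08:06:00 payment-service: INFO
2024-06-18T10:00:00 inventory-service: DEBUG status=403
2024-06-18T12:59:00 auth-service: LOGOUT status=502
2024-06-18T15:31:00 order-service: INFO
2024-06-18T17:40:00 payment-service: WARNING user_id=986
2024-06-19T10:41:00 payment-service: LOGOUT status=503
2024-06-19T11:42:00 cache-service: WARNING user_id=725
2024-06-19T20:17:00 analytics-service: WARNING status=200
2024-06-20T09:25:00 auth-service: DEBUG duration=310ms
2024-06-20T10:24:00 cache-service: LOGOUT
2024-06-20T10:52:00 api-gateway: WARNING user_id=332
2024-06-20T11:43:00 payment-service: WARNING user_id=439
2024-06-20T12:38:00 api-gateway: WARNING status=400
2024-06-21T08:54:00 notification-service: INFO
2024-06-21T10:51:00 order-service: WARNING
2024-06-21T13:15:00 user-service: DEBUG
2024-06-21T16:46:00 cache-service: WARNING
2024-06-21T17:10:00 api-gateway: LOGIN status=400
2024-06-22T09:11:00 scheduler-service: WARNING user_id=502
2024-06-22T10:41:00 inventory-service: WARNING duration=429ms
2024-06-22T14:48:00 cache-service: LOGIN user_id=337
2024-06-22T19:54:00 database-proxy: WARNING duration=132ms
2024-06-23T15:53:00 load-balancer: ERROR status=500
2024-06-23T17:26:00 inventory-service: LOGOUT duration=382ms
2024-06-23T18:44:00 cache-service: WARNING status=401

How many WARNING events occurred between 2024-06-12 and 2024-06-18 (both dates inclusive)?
8

To filter by date range:

1. Date range: 2024-06-12 through 2024-06-18, both dates inclusive
2. Filter for WARNING events whose date falls in this range
3. Count matching events: 8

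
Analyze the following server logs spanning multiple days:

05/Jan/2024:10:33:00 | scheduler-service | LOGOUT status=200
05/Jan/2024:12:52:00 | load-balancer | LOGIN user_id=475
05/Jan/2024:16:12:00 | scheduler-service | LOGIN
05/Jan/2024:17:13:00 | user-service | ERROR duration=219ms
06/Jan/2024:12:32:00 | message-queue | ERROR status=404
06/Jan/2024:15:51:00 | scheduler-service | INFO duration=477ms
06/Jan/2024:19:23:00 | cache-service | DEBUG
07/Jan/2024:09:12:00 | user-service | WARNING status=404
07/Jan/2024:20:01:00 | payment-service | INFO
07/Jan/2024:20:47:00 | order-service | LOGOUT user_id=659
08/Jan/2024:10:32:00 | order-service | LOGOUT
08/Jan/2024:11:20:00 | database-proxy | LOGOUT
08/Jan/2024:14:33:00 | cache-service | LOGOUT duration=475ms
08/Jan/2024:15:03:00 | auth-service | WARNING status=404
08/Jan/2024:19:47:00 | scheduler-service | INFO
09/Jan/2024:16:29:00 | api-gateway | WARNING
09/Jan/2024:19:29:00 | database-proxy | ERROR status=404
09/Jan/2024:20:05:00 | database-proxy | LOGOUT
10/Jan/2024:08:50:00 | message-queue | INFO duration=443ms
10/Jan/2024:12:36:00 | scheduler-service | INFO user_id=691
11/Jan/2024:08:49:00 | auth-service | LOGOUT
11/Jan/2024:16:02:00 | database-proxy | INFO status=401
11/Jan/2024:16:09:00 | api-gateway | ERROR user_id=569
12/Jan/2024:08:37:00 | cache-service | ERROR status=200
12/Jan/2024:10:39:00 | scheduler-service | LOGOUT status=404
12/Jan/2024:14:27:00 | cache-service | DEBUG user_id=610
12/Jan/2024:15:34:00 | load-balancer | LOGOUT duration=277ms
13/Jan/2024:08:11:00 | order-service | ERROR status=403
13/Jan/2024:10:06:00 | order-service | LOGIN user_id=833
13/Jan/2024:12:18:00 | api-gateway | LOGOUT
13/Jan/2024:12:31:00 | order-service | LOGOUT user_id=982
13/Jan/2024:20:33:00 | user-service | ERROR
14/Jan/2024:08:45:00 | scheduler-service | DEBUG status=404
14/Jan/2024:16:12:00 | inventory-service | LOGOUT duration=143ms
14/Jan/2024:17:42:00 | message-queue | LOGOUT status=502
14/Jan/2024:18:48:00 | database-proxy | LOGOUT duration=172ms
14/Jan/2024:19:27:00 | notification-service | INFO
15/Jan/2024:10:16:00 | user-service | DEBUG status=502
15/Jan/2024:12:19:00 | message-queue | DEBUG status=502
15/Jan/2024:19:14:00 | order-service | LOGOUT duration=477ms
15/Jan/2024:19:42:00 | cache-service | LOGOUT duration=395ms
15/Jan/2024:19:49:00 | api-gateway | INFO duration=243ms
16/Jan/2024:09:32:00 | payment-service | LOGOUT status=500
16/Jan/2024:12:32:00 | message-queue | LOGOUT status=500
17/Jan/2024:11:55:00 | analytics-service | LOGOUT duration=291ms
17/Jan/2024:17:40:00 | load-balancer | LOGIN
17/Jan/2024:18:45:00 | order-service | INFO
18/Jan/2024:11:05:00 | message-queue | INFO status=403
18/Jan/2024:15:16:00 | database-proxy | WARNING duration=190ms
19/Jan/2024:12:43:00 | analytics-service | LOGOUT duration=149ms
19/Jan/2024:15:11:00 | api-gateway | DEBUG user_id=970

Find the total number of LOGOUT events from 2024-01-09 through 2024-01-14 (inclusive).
9

To filter by date range:

1. Date range: 2024-01-09 through 2024-01-14, both dates inclusive
2. Filter for LOGOUT events whose date falls in this range
3. Count matching events: 9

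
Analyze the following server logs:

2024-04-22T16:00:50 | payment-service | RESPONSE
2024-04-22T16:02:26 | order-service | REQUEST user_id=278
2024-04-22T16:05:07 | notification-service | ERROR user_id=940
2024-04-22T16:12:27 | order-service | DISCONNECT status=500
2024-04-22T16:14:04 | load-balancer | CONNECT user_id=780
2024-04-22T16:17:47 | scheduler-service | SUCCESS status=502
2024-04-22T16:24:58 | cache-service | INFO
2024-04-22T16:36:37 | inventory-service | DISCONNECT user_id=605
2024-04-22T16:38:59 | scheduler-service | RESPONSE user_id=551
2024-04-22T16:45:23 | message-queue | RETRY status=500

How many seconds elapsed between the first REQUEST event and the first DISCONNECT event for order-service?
601

To find the time between events:

1. Locate the first REQUEST event for order-service: 2024-04-22T16:02:26
2. Locate the first DISCONNECT event for order-service: 2024-04-22T16:12:27
3. Calculate the difference: 2024-04-22T16:12:27 - 2024-04-22T16:02:26 = 601 seconds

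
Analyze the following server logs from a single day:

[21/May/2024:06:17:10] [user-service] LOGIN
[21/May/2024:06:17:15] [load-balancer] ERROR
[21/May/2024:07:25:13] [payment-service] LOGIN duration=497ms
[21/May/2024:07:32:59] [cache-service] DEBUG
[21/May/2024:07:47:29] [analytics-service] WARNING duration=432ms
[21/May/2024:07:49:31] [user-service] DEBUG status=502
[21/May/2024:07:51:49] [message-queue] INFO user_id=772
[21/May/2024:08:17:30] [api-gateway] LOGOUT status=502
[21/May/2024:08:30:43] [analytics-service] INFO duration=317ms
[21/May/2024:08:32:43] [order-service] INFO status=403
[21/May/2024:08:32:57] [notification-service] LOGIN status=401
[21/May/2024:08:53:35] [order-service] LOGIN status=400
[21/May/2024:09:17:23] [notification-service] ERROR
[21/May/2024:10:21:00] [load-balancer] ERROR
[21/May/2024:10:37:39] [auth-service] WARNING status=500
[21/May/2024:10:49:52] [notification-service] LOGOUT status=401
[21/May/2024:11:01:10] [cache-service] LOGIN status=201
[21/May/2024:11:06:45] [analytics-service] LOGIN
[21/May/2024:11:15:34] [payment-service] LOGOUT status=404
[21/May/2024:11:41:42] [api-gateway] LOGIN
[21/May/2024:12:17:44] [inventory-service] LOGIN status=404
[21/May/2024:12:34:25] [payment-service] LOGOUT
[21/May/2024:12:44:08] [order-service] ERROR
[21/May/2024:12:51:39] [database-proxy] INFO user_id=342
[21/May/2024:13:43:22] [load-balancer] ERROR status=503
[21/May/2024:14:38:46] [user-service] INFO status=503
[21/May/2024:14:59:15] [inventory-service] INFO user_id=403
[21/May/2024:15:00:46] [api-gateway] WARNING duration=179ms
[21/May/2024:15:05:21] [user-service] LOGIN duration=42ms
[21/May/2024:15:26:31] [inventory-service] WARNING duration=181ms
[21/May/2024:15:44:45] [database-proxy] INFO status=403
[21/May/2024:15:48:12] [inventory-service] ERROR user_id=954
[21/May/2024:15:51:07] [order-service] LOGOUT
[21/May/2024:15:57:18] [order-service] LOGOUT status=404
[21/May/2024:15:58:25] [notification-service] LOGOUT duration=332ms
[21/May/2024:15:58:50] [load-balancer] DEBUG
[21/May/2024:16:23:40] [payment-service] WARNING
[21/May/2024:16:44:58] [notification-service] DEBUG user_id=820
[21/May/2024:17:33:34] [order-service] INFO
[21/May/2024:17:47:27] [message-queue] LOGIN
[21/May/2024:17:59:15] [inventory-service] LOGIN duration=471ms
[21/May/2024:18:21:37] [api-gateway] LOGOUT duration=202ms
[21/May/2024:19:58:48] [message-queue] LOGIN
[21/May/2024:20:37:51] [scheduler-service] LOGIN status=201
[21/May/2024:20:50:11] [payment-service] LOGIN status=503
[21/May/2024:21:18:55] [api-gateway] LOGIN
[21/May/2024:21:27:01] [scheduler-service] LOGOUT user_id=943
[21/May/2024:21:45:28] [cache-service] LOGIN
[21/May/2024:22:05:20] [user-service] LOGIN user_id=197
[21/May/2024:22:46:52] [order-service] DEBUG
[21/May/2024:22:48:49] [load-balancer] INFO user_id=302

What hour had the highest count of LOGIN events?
11

To find the peak hour:

1. Group all LOGIN events by hour
2. Count events in each hour
3. Find hour with maximum count
4. Peak hour: 11 (with 3 events)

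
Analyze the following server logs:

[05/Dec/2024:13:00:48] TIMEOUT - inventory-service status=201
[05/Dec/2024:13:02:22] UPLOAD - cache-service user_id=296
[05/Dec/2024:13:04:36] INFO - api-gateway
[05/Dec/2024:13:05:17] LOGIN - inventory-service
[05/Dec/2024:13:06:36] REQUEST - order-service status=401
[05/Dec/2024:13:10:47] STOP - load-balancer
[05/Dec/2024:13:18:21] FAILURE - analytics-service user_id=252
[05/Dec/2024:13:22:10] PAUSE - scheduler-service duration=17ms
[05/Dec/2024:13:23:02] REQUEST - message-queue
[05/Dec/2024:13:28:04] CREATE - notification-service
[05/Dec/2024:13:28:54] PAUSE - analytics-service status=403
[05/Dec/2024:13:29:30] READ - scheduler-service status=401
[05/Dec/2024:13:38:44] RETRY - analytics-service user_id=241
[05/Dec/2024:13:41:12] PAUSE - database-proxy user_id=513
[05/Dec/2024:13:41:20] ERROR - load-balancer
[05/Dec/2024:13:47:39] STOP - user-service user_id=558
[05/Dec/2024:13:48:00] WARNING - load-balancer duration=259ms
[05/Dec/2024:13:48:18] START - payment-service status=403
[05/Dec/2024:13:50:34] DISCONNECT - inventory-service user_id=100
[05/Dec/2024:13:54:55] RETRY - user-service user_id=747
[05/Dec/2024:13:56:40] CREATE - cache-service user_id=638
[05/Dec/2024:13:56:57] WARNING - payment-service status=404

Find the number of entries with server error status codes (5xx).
0

To find matching entries:

1. Pattern to match: server error status codes (5xx)
2. Scan each log entry for the pattern
3. Count matches: 0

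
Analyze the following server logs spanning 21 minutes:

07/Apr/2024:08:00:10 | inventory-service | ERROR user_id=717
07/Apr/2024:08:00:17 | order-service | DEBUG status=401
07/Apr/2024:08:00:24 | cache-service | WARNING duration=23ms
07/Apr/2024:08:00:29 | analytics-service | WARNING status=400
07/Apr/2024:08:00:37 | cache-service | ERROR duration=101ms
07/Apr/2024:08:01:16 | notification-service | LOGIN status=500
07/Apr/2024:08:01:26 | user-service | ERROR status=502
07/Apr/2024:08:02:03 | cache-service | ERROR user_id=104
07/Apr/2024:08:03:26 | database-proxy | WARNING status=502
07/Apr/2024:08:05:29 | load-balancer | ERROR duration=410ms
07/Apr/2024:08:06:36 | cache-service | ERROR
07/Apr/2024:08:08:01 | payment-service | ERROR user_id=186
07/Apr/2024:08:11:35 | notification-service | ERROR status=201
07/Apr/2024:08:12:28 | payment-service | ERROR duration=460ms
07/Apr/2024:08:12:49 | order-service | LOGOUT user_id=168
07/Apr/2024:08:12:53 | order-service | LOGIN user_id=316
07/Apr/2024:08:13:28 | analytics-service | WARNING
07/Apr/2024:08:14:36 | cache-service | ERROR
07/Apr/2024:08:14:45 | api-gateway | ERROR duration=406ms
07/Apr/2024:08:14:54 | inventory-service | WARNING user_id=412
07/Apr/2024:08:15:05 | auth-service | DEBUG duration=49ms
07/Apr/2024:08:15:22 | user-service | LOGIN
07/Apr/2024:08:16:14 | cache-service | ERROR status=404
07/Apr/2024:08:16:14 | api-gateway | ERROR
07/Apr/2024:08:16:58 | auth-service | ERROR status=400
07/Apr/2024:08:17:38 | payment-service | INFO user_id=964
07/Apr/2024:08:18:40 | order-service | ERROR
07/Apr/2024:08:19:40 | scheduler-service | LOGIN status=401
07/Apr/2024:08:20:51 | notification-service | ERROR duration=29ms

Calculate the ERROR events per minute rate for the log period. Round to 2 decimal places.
0.76

To calculate the rate:

1. Count total ERROR events: 16
2. Total time period: 21 minutes
3. Rate = 16 / 21 = 0.76 events per minute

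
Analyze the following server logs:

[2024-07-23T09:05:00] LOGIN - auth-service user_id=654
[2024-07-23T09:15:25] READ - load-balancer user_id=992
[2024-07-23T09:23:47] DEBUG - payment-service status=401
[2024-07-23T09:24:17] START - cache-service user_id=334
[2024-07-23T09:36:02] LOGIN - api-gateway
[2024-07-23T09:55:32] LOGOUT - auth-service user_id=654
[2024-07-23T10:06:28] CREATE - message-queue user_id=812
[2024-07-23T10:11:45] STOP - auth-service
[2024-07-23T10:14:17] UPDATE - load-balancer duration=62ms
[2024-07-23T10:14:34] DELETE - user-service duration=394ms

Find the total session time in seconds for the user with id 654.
3032

To calculate session duration:

1. Find LOGIN event for user_id=654: 2024-07-23T09:05:00
2. Find LOGOUT event for user_id=654: 2024-07-23T09:55:32
3. Session duration: 2024-07-23T09:55:32 - 2024-07-23T09:05:00 = 3032 seconds (50 minutes)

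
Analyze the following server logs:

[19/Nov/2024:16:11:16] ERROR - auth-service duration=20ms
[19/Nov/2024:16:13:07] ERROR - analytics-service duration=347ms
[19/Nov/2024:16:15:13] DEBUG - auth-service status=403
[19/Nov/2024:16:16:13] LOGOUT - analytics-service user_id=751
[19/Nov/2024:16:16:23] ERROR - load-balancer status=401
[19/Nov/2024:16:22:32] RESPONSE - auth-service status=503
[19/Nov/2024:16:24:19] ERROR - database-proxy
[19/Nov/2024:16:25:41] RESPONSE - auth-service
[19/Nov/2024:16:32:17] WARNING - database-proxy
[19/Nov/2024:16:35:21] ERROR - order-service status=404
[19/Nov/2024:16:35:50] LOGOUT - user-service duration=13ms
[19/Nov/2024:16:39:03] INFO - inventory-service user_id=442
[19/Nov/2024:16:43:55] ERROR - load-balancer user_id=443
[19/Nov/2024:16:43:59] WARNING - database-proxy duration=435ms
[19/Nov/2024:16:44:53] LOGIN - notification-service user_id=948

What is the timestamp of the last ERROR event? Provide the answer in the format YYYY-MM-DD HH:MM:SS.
2024-11-19 16:43:55

To find the last event:

1. Filter for all ERROR events
2. Sort by timestamp
3. Select the last one
4. Timestamp: 2024-11-19 16:43:55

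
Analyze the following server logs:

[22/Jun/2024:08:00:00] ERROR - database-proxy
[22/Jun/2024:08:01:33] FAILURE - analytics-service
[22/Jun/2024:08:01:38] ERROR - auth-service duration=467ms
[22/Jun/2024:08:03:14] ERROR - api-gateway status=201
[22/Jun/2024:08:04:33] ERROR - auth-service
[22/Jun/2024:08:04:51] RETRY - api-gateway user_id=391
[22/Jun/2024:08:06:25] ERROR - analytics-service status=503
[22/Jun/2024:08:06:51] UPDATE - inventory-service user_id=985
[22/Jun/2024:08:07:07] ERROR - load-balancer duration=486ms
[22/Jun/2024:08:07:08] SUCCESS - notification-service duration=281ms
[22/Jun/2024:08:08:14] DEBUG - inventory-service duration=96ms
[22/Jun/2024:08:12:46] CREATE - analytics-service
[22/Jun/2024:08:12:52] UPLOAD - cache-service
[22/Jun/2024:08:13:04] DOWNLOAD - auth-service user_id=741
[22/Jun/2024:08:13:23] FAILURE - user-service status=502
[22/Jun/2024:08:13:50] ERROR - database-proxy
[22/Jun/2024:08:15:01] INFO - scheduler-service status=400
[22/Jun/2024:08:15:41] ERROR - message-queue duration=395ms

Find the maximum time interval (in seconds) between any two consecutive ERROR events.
403

To find the longest gap:

1. Extract all ERROR events in chronological order
2. Calculate time differences between consecutive events
3. Find the maximum difference
4. Longest gap: 403 seconds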